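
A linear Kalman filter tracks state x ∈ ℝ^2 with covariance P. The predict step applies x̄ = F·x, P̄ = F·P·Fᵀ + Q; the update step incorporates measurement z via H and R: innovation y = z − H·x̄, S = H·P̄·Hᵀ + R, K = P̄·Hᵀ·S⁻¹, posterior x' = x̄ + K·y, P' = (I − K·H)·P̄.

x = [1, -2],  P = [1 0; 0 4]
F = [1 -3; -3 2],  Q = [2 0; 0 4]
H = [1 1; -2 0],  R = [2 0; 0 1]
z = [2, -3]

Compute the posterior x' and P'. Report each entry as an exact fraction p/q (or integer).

x' = [377/242, -75/484]
P' = [30/121 -57/242; -57/242 919/484]

x̄ = F·x = [7, -7]
P̄ = F·P·Fᵀ + Q = [39 -27; -27 29]
y = z − H·x̄ = [2, 11]
S = H·P̄·Hᵀ + R = [16 -24; -24 157]
K = P̄·Hᵀ·S⁻¹ = [3/484 -60/121; 805/968 57/121]
x' = x̄ + K·y = [377/242, -75/484]
P' = (I − K·H)·P̄ = [30/121 -57/242; -57/242 919/484]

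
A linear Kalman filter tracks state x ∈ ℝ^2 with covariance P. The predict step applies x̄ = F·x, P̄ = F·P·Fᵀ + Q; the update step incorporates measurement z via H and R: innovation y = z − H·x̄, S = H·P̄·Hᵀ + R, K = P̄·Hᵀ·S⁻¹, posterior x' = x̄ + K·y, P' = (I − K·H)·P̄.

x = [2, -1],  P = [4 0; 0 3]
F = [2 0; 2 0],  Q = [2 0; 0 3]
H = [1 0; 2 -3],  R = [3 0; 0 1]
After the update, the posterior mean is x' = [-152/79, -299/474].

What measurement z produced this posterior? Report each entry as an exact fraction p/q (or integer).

x̄ = F·x = [4, 4]
P̄ = F·P·Fᵀ + Q = [18 16; 16 19]
S = H·P̄·Hᵀ + R = [21 -12; -12 52]
K = P̄·Hᵀ·S⁻¹ = [66/79 -3/79; 133/237 -111/316]
x' − x̄ = [-468/79, -2195/474] = K·y
y = (KᵀK)⁻¹·Kᵀ·(x' − x̄) = [-7, 2]
z = y + H·x̄ = [-7, 2] + [4, -4] = [-3, -2]

z = [-3, -2]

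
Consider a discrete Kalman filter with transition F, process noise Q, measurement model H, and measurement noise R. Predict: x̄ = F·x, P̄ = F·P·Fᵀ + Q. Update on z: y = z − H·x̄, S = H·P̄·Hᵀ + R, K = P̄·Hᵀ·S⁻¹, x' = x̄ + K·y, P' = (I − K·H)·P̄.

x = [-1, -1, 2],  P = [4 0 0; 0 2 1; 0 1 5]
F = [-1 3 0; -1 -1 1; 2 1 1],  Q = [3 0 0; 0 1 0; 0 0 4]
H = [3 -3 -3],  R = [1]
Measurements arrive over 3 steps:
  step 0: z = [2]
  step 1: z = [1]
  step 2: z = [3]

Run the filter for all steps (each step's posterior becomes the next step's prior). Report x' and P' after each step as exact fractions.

step 0: x̄ = F·x = [-2, 4, -1]
step 0: P̄ = F·P·Fᵀ + Q = [25 1 1; 1 10 -5; 1 -5 29]
step 0: y = z − H·x̄ = [17]
step 0: S = H·P̄·Hᵀ + R = [451]
step 0: K = P̄·Hᵀ·S⁻¹ = [69/451; -12/451; -69/451]
step 0: x' = x̄ + K·y = [271/451, 1600/451, -1624/451]
step 0: P' = (I − K·H)·P̄ = [6514/451 1279/451 5212/451; 1279/451 4366/451 -3083/451; 5212/451 -3083/451 8318/451]
step 1: x̄ = F·x = [4529/451, -3495/451, 518/451]
step 1: P̄ = F·P·Fᵀ + Q = [39487/451 -23603/451 -7996/451; -23603/451 17949/451 -7701/451; -7996/451 -7701/451 60342/451]
step 1: y = z − H·x̄ = [-22067/451]
step 1: S = H·P̄·Hᵀ + R = [1490617/451]
step 1: K = P̄·Hᵀ·S⁻¹ = [213258/1490617; -101553/1490617; -181911/1490617]
step 1: x' = x̄ + K·y = [4534457/1490617, -6582564/1490617, 10612793/1490617]
step 1: P' = (I − K·H)·P̄ = [29669665/1490617 -29991227/1490617 59589806/1490617; -29991227/1490617 36456924/1490617 -66414300/1490617; 59589806/1490617 -66414300/1490617 126064743/1490617]
step 2: x̄ = F·x = [-24282149/1490617, 12660900/1490617, 13099143/1490617]
step 2: P̄ = F·P·Fᵀ + Q = [542201194/1490617 -278551359/1490617 -358757399/1490617; -278551359/1490617 147348483/1490617 179831976/1490617; -358757399/1490617 179831976/1490617 272728511/1490617]
step 2: y = z − H·x̄ = [154598427/1490617]
step 2: S = H·P̄·Hᵀ + R = [23370527521/1490617]
step 2: K = P̄·Hᵀ·S⁻¹ = [3538529856/23370527521; -1817195454/23370527521; -2433953658/23370527521]
step 2: x' = x̄ + K·y = [-13709411501/23370527521, 10033666026/23370527521, -47062072239/23370527521]
step 2: P' = (I − K·H)·P̄ = [100853797114/23370527521 -53462313495/23370527521 153136600657/23370527521; -53462313495/23370527521 94868406231/23370527521 -147724987908/23370527521; 153136600657/23370527521 -147724987908/23370527521 301672906451/23370527521]

step 0: x' = [271/451, 1600/451, -1624/451], P' = [6514/451 1279/451 5212/451; 1279/451 4366/451 -3083/451; 5212/451 -3083/451 8318/451]
step 1: x' = [4534457/1490617, -6582564/1490617, 10612793/1490617], P' = [29669665/1490617 -29991227/1490617 59589806/1490617; -29991227/1490617 36456924/1490617 -66414300/1490617; 59589806/1490617 -66414300/1490617 126064743/1490617]
step 2: x' = [-13709411501/23370527521, 10033666026/23370527521, -47062072239/23370527521], P' = [100853797114/23370527521 -53462313495/23370527521 153136600657/23370527521; -53462313495/23370527521 94868406231/23370527521 -147724987908/23370527521; 153136600657/23370527521 -147724987908/23370527521 301672906451/23370527521]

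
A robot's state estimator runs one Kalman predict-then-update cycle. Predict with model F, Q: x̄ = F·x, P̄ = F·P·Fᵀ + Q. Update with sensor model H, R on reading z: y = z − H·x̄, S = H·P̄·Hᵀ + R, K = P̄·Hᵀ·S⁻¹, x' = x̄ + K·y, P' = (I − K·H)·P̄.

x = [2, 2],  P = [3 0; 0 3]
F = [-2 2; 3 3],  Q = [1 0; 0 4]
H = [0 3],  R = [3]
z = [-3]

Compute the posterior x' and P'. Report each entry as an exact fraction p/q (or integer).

x̄ = F·x = [0, 12]
P̄ = F·P·Fᵀ + Q = [25 0; 0 58]
y = z − H·x̄ = [-39]
S = H·P̄·Hᵀ + R = [525]
K = P̄·Hᵀ·S⁻¹ = [0; 58/175]
x' = x̄ + K·y = [0, -162/175]
P' = (I − K·H)·P̄ = [25 0; 0 58/175]

x' = [0, -162/175]
P' = [25 0; 0 58/175]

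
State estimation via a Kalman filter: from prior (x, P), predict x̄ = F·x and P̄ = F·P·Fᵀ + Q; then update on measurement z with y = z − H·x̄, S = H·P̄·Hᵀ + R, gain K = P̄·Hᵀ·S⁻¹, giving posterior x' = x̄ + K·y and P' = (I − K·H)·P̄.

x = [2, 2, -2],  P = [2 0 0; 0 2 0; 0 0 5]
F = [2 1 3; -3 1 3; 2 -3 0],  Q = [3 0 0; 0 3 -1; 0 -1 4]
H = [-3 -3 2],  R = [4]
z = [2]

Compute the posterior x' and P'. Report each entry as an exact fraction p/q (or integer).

x̄ = F·x = [0, -10, -2]
P̄ = F·P·Fᵀ + Q = [58 35 2; 35 68 -19; 2 -19 30]
y = z − H·x̄ = [-24]
S = H·P̄·Hᵀ + R = [2092]
K = P̄·Hᵀ·S⁻¹ = [-275/2092; -347/2092; 111/2092]
x' = x̄ + K·y = [1650/523, -3148/523, -1712/523]
P' = (I − K·H)·P̄ = [45711/2092 -22205/2092 34709/2092; -22205/2092 21847/2092 -1231/2092; 34709/2092 -1231/2092 50439/2092]

x' = [1650/523, -3148/523, -1712/523]
P' = [45711/2092 -22205/2092 34709/2092; -22205/2092 21847/2092 -1231/2092; 34709/2092 -1231/2092 50439/2092]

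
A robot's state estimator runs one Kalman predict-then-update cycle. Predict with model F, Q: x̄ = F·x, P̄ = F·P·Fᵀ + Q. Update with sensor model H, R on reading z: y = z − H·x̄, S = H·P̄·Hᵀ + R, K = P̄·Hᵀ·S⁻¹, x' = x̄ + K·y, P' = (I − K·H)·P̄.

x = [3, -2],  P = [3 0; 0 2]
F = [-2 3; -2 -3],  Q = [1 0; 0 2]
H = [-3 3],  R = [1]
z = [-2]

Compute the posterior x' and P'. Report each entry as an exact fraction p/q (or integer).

x' = [-1947/338, -1083/169]
P' = [8635/676 4299/338; 4299/338 2159/169]

x̄ = F·x = [-12, 0]
P̄ = F·P·Fᵀ + Q = [31 -6; -6 32]
y = z − H·x̄ = [-38]
S = H·P̄·Hᵀ + R = [676]
K = P̄·Hᵀ·S⁻¹ = [-111/676; 57/338]
x' = x̄ + K·y = [-1947/338, -1083/169]
P' = (I − K·H)·P̄ = [8635/676 4299/338; 4299/338 2159/169]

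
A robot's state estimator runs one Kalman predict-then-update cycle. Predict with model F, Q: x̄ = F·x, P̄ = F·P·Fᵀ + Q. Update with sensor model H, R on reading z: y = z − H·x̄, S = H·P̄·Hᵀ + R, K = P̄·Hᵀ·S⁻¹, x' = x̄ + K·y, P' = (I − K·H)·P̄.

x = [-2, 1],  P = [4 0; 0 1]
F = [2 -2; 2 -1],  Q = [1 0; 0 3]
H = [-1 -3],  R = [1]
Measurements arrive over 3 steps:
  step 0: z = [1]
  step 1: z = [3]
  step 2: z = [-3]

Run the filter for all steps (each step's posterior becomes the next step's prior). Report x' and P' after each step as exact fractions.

step 0: x' = [-36/31, 1/31], P' = [177/62 -27/31; -27/31 58/155]
step 1: x' = [-6902/9013, -6779/9013], P' = [113676/45065 -34117/45065; -34117/45065 15104/45065]
step 2: x' = [15251682/11689109, 6524615/11689109], P' = [29225628/11689109 -8774555/11689109; -8774555/11689109 3896194/11689109]

step 0: x̄ = F·x = [-6, -5]
step 0: P̄ = F·P·Fᵀ + Q = [21 18; 18 20]
step 0: y = z − H·x̄ = [-20]
step 0: S = H·P̄·Hᵀ + R = [310]
step 0: K = P̄·Hᵀ·S⁻¹ = [-15/62; -39/155]
step 0: x' = x̄ + K·y = [-36/31, 1/31]
step 0: P' = (I − K·H)·P̄ = [177/62 -27/31; -27/31 58/155]
step 1: x̄ = F·x = [-74/31, -73/31]
step 1: P̄ = F·P·Fᵀ + Q = [3237/155 2696/155; 2696/155 2833/155]
step 1: y = z − H·x̄ = [-200/31]
step 1: S = H·P̄·Hᵀ + R = [9013/31]
step 1: K = P̄·Hᵀ·S⁻¹ = [-2265/9013; -2239/9013]
step 1: x' = x̄ + K·y = [-6902/9013, -6779/9013]
step 1: P' = (I − K·H)·P̄ = [113676/45065 -34117/45065; -34117/45065 15104/45065]
step 2: x̄ = F·x = [-246/9013, -7025/9013]
step 2: P̄ = F·P·Fᵀ + Q = [833121/45065 689614/45065; 689614/45065 741471/45065]
step 2: y = z − H·x̄ = [-48360/9013]
step 2: S = H·P̄·Hᵀ + R = [11689109/45065]
step 2: K = P̄·Hᵀ·S⁻¹ = [-2901963/11689109; -2914027/11689109]
step 2: x' = x̄ + K·y = [15251682/11689109, 6524615/11689109]
step 2: P' = (I − K·H)·P̄ = [29225628/11689109 -8774555/11689109; -8774555/11689109 3896194/11689109]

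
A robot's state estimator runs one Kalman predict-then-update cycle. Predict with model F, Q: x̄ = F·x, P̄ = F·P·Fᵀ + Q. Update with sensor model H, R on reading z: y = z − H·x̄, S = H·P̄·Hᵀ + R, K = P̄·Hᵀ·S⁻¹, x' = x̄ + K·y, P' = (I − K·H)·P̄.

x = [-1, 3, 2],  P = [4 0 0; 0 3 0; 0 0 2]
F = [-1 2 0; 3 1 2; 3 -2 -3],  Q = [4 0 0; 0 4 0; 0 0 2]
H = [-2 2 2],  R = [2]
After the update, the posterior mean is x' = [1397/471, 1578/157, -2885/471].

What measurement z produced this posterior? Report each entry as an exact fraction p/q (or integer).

z = [2]

x̄ = F·x = [7, 4, -15]
P̄ = F·P·Fᵀ + Q = [20 -6 -24; -6 51 18; -24 18 68]
S = H·P̄·Hᵀ + R = [942]
K = P̄·Hᵀ·S⁻¹ = [-50/471; 25/157; 110/471]
x' − x̄ = [-1900/471, 950/157, 4180/471] = K·y
y = (KᵀK)⁻¹·Kᵀ·(x' − x̄) = [38]
z = y + H·x̄ = [38] + [-36] = [2]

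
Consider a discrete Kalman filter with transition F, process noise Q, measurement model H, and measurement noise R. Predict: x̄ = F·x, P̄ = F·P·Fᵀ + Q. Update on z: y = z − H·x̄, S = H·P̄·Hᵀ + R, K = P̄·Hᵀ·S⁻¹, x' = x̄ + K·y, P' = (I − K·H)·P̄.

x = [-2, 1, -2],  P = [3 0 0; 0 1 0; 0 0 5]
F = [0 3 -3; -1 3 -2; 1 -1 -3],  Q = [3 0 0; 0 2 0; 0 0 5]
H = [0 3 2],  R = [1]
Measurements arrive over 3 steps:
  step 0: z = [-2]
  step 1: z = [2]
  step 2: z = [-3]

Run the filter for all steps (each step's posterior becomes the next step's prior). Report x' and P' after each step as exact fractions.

step 0: x' = [264/811, 2049/811, -3867/811], P' = [5826/811 1479/811 -2118/811; 1479/811 5074/811 -7536/811; -2118/811 -7536/811 11394/811]
step 1: x' = [37317/283757, -6381/283757, 296004/283757], P' = [22756710/3121327 -1657737/3121327 2954355/3121327; -1657737/3121327 16465232/3121327 -24336318/3121327; 2954355/3121327 -24336318/3121327 36742311/3121327]
step 2: x' = [-3225360645/10424791877, 1123182756/10424791877, -17337267135/10424791877], P' = [75130711692/10424791877 -4967729280/10424791877 8986343655/10424791877; -4967729280/10424791877 57510791902/10424791877 -84994275729/10424791877; 8986343655/10424791877 -84994275729/10424791877 128188963045/10424791877]

step 0: x̄ = F·x = [9, 9, 3]
step 0: P̄ = F·P·Fᵀ + Q = [57 39 42; 39 34 24; 42 24 54]
step 0: y = z − H·x̄ = [-35]
step 0: S = H·P̄·Hᵀ + R = [811]
step 0: K = P̄·Hᵀ·S⁻¹ = [201/811; 150/811; 180/811]
step 0: x' = x̄ + K·y = [264/811, 2049/811, -3867/811]
step 0: P' = (I − K·H)·P̄ = [5826/811 1479/811 -2118/811; 1479/811 5074/811 -7536/811; -2118/811 -7536/811 11394/811]
step 1: x̄ = F·x = [17748/811, 13617/811, 9816/811]
step 1: P̄ = F·P·Fᵀ + Q = [286293/811 216279/811 143331/811; 216279/811 171776/811 103866/811; 143331/811 103866/811 82035/811]
step 1: y = z − H·x̄ = [-58861/811]
step 1: S = H·P̄·Hᵀ + R = [3121327/811]
step 1: K = P̄·Hᵀ·S⁻¹ = [935499/3121327; 723060/3121327; 475668/3121327]
step 1: x' = x̄ + K·y = [37317/283757, -6381/283757, 296004/283757]
step 1: P' = (I − K·H)·P̄ = [22756710/3121327 -1657737/3121327 2954355/3121327; -1657737/3121327 16465232/3121327 -24336318/3121327; 2954355/3121327 -24336318/3121327 36742311/3121327]
step 2: x̄ = F·x = [-907155/283757, -648468/283757, -844314/283757]
step 2: P̄ = F·P·Fᵀ + Q = [926285592/3121327 747522000/3121327 37587885/283757; 747522000/3121327 637955354/3121327 28634463/283757; 37587885/283757 28634463/283757 20461892/283757]
step 2: y = z − H·x̄ = [2782761/283757]
step 2: S = H·P̄·Hᵀ + R = [10424791877/3121327]
step 2: K = P̄·Hᵀ·S⁻¹ = [3069499470/10424791877; 2543824248/10424791877; 1395098903/10424791877]
step 2: x' = x̄ + K·y = [-3225360645/10424791877, 1123182756/10424791877, -17337267135/10424791877]
step 2: P' = (I − K·H)·P̄ = [75130711692/10424791877 -4967729280/10424791877 8986343655/10424791877; -4967729280/10424791877 57510791902/10424791877 -84994275729/10424791877; 8986343655/10424791877 -84994275729/10424791877 128188963045/10424791877]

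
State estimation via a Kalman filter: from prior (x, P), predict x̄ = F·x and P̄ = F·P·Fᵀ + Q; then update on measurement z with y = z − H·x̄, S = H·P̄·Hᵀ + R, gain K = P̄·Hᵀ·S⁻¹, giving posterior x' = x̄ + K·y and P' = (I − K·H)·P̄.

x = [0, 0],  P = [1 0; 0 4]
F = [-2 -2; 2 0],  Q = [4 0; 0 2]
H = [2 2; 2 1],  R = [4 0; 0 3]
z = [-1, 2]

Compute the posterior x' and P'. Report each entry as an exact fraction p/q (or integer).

x' = [378/283, -391/283]
P' = [584/283 -652/283; -652/283 914/283]

x̄ = F·x = [0, 0]
P̄ = F·P·Fᵀ + Q = [24 -4; -4 6]
y = z − H·x̄ = [-1, 2]
S = H·P̄·Hᵀ + R = [92 84; 84 89]
K = P̄·Hᵀ·S⁻¹ = [-34/283 172/283; 131/283 -130/283]
x' = x̄ + K·y = [378/283, -391/283]
P' = (I − K·H)·P̄ = [584/283 -652/283; -652/283 914/283]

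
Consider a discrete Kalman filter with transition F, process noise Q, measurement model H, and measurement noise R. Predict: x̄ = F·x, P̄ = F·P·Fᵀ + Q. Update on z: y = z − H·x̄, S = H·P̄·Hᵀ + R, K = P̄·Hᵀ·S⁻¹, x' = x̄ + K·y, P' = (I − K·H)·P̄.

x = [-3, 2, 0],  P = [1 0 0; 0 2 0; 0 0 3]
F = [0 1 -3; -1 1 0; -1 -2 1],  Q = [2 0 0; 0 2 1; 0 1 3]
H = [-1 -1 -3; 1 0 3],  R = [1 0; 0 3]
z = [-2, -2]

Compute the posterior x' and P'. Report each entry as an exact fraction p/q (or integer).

x̄ = F·x = [2, 5, -1]
P̄ = F·P·Fᵀ + Q = [31 2 -13; 2 5 -2; -13 -2 15]
y = z − H·x̄ = [2, -1]
S = H·P̄·Hᵀ + R = [86 -84; -84 91]
K = P̄·Hᵀ·S⁻¹ = [-9/55 -92/385; -61/110 -214/385; -3/55 116/385]
x' = x̄ + K·y = [736/385, 1712/385, -543/385]
P' = (I − K·H)·P̄ = [11577/385 339/385 -3951/385; 339/385 1711/770 -327/385; -3951/385 -327/385 1433/385]

x' = [736/385, 1712/385, -543/385]
P' = [11577/385 339/385 -3951/385; 339/385 1711/770 -327/385; -3951/385 -327/385 1433/385]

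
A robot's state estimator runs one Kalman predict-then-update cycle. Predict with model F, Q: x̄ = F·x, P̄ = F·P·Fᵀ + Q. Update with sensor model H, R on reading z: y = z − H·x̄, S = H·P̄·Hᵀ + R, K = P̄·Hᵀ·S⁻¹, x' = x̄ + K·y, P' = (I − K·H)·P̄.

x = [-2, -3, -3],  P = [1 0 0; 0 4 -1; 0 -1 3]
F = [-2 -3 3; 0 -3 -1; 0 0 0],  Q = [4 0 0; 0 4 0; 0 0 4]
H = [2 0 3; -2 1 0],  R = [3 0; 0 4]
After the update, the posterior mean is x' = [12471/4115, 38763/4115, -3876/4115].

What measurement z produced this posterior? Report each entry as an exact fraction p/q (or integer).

x̄ = F·x = [4, 12, 0]
P̄ = F·P·Fᵀ + Q = [89 33 0; 33 37 0; 0 0 4]
S = H·P̄·Hᵀ + R = [395 -290; -290 265]
K = P̄·Hᵀ·S⁻¹ = [1024/4115 -1131/4115; 1816/4115 1537/4115; 636/4115 696/4115]
x' − x̄ = [-3989/4115, -10617/4115, -3876/4115] = K·y
y = (KᵀK)⁻¹·Kᵀ·(x' − x̄) = [-5, -1]
z = y + H·x̄ = [-5, -1] + [8, 4] = [3, 3]

z = [3, 3]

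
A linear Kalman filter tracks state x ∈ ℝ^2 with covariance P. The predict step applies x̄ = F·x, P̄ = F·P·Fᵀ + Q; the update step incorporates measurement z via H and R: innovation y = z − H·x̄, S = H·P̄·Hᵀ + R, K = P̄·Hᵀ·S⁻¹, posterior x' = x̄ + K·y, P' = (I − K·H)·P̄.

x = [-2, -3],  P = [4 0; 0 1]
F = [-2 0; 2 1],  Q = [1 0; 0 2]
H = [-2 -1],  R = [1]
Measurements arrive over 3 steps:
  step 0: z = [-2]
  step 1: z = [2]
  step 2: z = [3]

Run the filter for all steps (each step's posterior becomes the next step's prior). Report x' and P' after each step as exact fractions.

step 0: x' = [19/4, -181/24], P' = [7/2 -25/4; -25/4 287/24]
step 1: x' = [-2926/1391, 2709/1391], P' = [1371/1391 -2058/1391; -2058/1391 4115/1391]
step 2: x' = [657/6892, -37613/13784], P' = [6509/6892 -19845/13784; -19845/13784 80793/27568]

step 0: x̄ = F·x = [4, -7]
step 0: P̄ = F·P·Fᵀ + Q = [17 -16; -16 19]
step 0: y = z − H·x̄ = [-1]
step 0: S = H·P̄·Hᵀ + R = [24]
step 0: K = P̄·Hᵀ·S⁻¹ = [-3/4; 13/24]
step 0: x' = x̄ + K·y = [19/4, -181/24]
step 0: P' = (I − K·H)·P̄ = [7/2 -25/4; -25/4 287/24]
step 1: x̄ = F·x = [-19/2, 47/24]
step 1: P̄ = F·P·Fᵀ + Q = [15 -3/2; -3/2 71/24]
step 1: y = z − H·x̄ = [-361/24]
step 1: S = H·P̄·Hᵀ + R = [1391/24]
step 1: K = P̄·Hᵀ·S⁻¹ = [-684/1391; 1/1391]
step 1: x' = x̄ + K·y = [-2926/1391, 2709/1391]
step 1: P' = (I − K·H)·P̄ = [1371/1391 -2058/1391; -2058/1391 4115/1391]
step 2: x̄ = F·x = [5852/1391, -3143/1391]
step 2: P̄ = F·P·Fᵀ + Q = [6875/1391 -1368/1391; -1368/1391 4149/1391]
step 2: y = z − H·x̄ = [12734/1391]
step 2: S = H·P̄·Hᵀ + R = [27568/1391]
step 2: K = P̄·Hᵀ·S⁻¹ = [-6191/13784; -1413/27568]
step 2: x' = x̄ + K·y = [657/6892, -37613/13784]
step 2: P' = (I − K·H)·P̄ = [6509/6892 -19845/13784; -19845/13784 80793/27568]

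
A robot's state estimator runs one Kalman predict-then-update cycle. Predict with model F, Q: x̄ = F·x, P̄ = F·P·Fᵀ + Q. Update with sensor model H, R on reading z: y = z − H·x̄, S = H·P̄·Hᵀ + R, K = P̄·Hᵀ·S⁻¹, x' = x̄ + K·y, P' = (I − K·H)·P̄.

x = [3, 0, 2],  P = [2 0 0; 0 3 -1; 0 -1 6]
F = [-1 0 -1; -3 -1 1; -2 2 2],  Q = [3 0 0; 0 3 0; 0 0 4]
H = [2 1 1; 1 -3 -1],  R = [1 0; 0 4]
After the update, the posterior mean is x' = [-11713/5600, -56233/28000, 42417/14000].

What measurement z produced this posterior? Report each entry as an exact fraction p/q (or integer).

z = [-3, 1]

x̄ = F·x = [-5, -7, -2]
P̄ = F·P·Fᵀ + Q = [11 -1 -6; -1 32 18; -6 18 40]
S = H·P̄·Hᵀ + R = [125 -175; -175 469]
K = P̄·Hᵀ·S⁻¹ = [301/800 41/224; 341/4000 -239/1120; 291/2000 -89/560]
x' − x̄ = [16287/5600, 139767/28000, 70417/14000] = K·y
y = (KᵀK)⁻¹·Kᵀ·(x' − x̄) = [16, -17]
z = y + H·x̄ = [16, -17] + [-19, 18] = [-3, 1]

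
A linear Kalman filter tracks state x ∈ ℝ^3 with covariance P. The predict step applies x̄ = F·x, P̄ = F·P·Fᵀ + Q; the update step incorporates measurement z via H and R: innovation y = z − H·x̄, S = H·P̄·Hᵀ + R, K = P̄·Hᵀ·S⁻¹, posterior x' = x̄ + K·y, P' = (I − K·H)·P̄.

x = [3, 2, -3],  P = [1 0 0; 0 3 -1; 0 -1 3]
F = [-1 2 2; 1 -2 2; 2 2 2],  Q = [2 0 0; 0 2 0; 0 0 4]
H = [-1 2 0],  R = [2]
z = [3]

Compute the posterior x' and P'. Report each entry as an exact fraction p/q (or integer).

x' = [-359/55, -101/55, 36/11]
P' = [898/55 442/55 140/11; 442/55 734/165 208/33; 140/11 208/33 772/33]

x̄ = F·x = [-5, -7, 4]
P̄ = F·P·Fᵀ + Q = [19 -1 14; -1 35 2; 14 2 24]
y = z − H·x̄ = [12]
S = H·P̄·Hᵀ + R = [165]
K = P̄·Hᵀ·S⁻¹ = [-7/55; 71/165; -2/33]
x' = x̄ + K·y = [-359/55, -101/55, 36/11]
P' = (I − K·H)·P̄ = [898/55 442/55 140/11; 442/55 734/165 208/33; 140/11 208/33 772/33]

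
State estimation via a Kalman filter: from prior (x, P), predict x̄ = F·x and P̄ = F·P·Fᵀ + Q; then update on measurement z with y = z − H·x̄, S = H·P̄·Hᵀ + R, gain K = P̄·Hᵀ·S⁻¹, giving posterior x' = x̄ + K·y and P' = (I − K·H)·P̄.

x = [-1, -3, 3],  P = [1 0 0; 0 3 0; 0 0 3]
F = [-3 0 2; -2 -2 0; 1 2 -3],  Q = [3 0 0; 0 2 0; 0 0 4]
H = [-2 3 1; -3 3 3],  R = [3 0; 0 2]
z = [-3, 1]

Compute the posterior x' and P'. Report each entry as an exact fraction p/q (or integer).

x' = [19338/48841, -2830/2873, 77373/48841]
P' = [321099/48841 9846/2873 148089/48841; 9846/2873 430/169 2076/2873; 148089/48841 2076/2873 125739/48841]

x̄ = F·x = [9, 8, -16]
P̄ = F·P·Fᵀ + Q = [24 6 -21; 6 18 -14; -21 -14 44]
y = z − H·x̄ = [7, 52]
S = H·P̄·Hᵀ + R = [233 369; 369 794]
K = P̄·Hᵀ·S⁻¹ = [2679/48841 -8442/48841; 1438/2873 -690/2873; -21521/48841 19413/48841]
x' = x̄ + K·y = [19338/48841, -2830/2873, 77373/48841]
P' = (I − K·H)·P̄ = [321099/48841 9846/2873 148089/48841; 9846/2873 430/169 2076/2873; 148089/48841 2076/2873 125739/48841]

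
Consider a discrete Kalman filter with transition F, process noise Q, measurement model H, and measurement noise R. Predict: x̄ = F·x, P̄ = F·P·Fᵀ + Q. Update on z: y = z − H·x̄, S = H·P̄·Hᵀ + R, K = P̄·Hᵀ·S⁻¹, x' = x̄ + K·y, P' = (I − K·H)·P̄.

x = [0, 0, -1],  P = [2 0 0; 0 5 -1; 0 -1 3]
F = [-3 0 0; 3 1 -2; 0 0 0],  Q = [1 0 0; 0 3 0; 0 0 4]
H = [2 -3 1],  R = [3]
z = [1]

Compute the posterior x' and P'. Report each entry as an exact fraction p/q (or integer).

x̄ = F·x = [0, 2, 0]
P̄ = F·P·Fᵀ + Q = [19 -18 0; -18 42 0; 0 0 4]
y = z − H·x̄ = [7]
S = H·P̄·Hᵀ + R = [677]
K = P̄·Hᵀ·S⁻¹ = [92/677; -162/677; 4/677]
x' = x̄ + K·y = [644/677, 220/677, 28/677]
P' = (I − K·H)·P̄ = [4399/677 2718/677 -368/677; 2718/677 2190/677 648/677; -368/677 648/677 2692/677]

x' = [644/677, 220/677, 28/677]
P' = [4399/677 2718/677 -368/677; 2718/677 2190/677 648/677; -368/677 648/677 2692/677]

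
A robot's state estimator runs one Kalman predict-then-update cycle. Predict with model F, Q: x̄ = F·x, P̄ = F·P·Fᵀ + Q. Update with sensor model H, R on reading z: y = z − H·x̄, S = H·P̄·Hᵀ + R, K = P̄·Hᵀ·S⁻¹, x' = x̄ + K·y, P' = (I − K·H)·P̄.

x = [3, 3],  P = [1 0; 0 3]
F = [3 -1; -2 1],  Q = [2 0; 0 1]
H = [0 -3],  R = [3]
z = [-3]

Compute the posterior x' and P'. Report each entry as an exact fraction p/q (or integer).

x' = [42/25, 21/25]
P' = [107/25 -9/25; -9/25 8/25]

x̄ = F·x = [6, -3]
P̄ = F·P·Fᵀ + Q = [14 -9; -9 8]
y = z − H·x̄ = [-12]
S = H·P̄·Hᵀ + R = [75]
K = P̄·Hᵀ·S⁻¹ = [9/25; -8/25]
x' = x̄ + K·y = [42/25, 21/25]
P' = (I − K·H)·P̄ = [107/25 -9/25; -9/25 8/25]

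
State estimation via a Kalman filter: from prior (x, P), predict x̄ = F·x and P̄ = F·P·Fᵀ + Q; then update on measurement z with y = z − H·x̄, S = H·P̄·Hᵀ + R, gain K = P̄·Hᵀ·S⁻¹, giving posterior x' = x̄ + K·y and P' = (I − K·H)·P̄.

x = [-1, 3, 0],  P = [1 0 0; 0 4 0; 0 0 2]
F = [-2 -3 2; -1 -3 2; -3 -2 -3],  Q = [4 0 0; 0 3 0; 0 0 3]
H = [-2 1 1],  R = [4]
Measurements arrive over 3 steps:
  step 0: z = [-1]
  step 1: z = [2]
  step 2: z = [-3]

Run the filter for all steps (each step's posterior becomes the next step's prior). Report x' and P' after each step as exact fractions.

step 0: x' = [-5, -131/20, -17/4], P' = [32 63/2 61/2; 63/2 2999/80 385/16; 61/2 385/16 611/16]
step 1: x' = [582255/31102, 482625/31102, 746121/31102], P' = [13651921/31102 5574729/15551 8089090/15551; 5574729/15551 9375973/31102 12929139/31102; 8089090/15551 12929139/31102 19592385/31102]
step 2: x' = [28321617/30891905, 40092119/61783810, -114260197/61783810], P' = [17438084549/30891905 14208963499/30891905 20712198153/30891905; 14208963499/30891905 71107781869/185351430 99530936803/185351430; 20712198153/30891905 99530936803/185351430 150165351901/185351430]

step 0: x̄ = F·x = [-7, -8, -3]
step 0: P̄ = F·P·Fᵀ + Q = [52 46 18; 46 48 15; 18 15 46]
step 0: y = z − H·x̄ = [-4]
step 0: S = H·P̄·Hᵀ + R = [80]
step 0: K = P̄·Hᵀ·S⁻¹ = [-1/2; -29/80; 5/16]
step 0: x' = x̄ + K·y = [-5, -131/20, -17/4]
step 0: P' = (I − K·H)·P̄ = [32 63/2 61/2; 63/2 2999/80 385/16; 61/2 385/16 611/16]
step 1: x̄ = F·x = [423/20, 323/20, 817/20]
step 1: P̄ = F·P·Fᵀ + Q = [37391/80 29271/80 57409/80; 29271/80 24271/80 37369/80; 57409/80 37369/80 160031/80]
step 1: y = z − H·x̄ = [-127/10]
step 1: S = H·P̄·Hᵀ + R = [15551/20]
step 1: K = P̄·Hᵀ·S⁻¹ = [5949/31102; 1549/31102; 41291/31102]
step 1: x' = x̄ + K·y = [582255/31102, 482625/31102, 746121/31102]
step 1: P' = (I − K·H)·P̄ = [13651921/31102 5574729/15551 8089090/15551; 5574729/15551 9375973/31102 12929139/31102; 8089090/15551 12929139/31102 19592385/31102]
step 2: x̄ = F·x = [-1120143/31102, -268944/15551, -2475189/15551]
step 2: P̄ = F·P·Fᵀ + Q = [66703777/31102 38183513/31102 230201703/31102; 38183513/31102 11766442/15551 59206242/15551; 230201703/31102 59206242/15551 458473178/15551]
step 2: y = z − H·x̄ = [1577337/15551]
step 2: S = H·P̄·Hᵀ + R = [185351430/15551]
step 2: K = P̄·Hᵀ·S⁻¹ = [22496277/61783810; 32789171/185351430; 287477717/185351430]
step 2: x' = x̄ + K·y = [28321617/30891905, 40092119/61783810, -114260197/61783810]
step 2: P' = (I − K·H)·P̄ = [17438084549/30891905 14208963499/30891905 20712198153/30891905; 14208963499/30891905 71107781869/185351430 99530936803/185351430; 20712198153/30891905 99530936803/185351430 150165351901/185351430]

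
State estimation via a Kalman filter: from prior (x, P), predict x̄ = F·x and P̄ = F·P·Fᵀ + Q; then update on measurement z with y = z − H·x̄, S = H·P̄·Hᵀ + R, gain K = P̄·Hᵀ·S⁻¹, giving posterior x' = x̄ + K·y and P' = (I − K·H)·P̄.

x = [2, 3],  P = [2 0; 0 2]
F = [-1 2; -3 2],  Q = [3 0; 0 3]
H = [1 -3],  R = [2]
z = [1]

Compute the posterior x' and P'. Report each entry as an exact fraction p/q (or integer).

x' = [285/64, 73/64]
P' = [1655/192 571/192; 571/192 239/192]

x̄ = F·x = [4, 0]
P̄ = F·P·Fᵀ + Q = [13 14; 14 29]
y = z − H·x̄ = [-3]
S = H·P̄·Hᵀ + R = [192]
K = P̄·Hᵀ·S⁻¹ = [-29/192; -73/192]
x' = x̄ + K·y = [285/64, 73/64]
P' = (I − K·H)·P̄ = [1655/192 571/192; 571/192 239/192]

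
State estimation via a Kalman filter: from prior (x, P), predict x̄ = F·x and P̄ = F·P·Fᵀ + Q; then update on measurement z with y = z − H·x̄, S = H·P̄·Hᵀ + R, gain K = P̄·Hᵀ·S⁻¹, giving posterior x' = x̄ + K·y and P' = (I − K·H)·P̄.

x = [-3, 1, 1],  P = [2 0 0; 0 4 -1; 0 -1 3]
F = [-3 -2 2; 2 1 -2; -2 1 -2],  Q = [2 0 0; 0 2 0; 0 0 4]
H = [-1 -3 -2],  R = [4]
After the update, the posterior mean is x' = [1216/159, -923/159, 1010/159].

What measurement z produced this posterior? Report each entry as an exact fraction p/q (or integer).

z = [-3]

x̄ = F·x = [9, -7, 5]
P̄ = F·P·Fᵀ + Q = [56 -38 -14; -38 30 12; -14 12 32]
S = H·P̄·Hᵀ + R = [318]
K = P̄·Hᵀ·S⁻¹ = [43/159; -38/159; -43/159]
x' − x̄ = [-215/159, 190/159, 215/159] = K·y
y = (KᵀK)⁻¹·Kᵀ·(x' − x̄) = [-5]
z = y + H·x̄ = [-5] + [2] = [-3]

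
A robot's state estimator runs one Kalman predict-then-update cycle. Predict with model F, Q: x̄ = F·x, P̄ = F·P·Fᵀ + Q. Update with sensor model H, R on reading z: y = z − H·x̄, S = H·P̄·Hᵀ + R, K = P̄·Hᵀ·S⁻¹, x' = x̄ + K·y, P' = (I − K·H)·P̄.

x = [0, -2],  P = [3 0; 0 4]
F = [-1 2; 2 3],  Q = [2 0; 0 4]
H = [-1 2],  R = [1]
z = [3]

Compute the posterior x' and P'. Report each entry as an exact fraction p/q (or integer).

x̄ = F·x = [-4, -6]
P̄ = F·P·Fᵀ + Q = [21 18; 18 52]
y = z − H·x̄ = [11]
S = H·P̄·Hᵀ + R = [158]
K = P̄·Hᵀ·S⁻¹ = [15/158; 43/79]
x' = x̄ + K·y = [-467/158, -1/79]
P' = (I − K·H)·P̄ = [3093/158 777/79; 777/79 410/79]

x' = [-467/158, -1/79]
P' = [3093/158 777/79; 777/79 410/79]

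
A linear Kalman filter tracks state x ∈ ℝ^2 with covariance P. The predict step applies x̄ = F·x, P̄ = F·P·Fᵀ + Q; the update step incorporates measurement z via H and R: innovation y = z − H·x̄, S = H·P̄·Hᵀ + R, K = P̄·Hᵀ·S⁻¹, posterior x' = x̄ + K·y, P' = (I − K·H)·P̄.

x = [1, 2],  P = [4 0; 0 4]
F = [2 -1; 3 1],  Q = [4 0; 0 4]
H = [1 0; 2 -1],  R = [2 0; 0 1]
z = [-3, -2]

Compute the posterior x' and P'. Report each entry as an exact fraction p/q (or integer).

x' = [-936/401, -989/401]
P' = [680/401 1332/401; 1332/401 2996/401]

x̄ = F·x = [0, 5]
P̄ = F·P·Fᵀ + Q = [24 20; 20 44]
y = z − H·x̄ = [-3, 3]
S = H·P̄·Hᵀ + R = [26 28; 28 61]
K = P̄·Hᵀ·S⁻¹ = [340/401 28/401; 666/401 -332/401]
x' = x̄ + K·y = [-936/401, -989/401]
P' = (I − K·H)·P̄ = [680/401 1332/401; 1332/401 2996/401]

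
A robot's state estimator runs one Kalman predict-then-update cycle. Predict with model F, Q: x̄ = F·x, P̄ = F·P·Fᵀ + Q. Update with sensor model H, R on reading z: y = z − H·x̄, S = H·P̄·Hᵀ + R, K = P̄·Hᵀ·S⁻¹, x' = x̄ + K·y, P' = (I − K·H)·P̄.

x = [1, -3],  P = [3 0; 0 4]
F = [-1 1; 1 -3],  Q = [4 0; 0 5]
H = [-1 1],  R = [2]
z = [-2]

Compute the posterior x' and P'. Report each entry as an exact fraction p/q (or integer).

x̄ = F·x = [-4, 10]
P̄ = F·P·Fᵀ + Q = [11 -15; -15 44]
y = z − H·x̄ = [-16]
S = H·P̄·Hᵀ + R = [87]
K = P̄·Hᵀ·S⁻¹ = [-26/87; 59/87]
x' = x̄ + K·y = [68/87, -74/87]
P' = (I − K·H)·P̄ = [281/87 229/87; 229/87 347/87]

x' = [68/87, -74/87]
P' = [281/87 229/87; 229/87 347/87]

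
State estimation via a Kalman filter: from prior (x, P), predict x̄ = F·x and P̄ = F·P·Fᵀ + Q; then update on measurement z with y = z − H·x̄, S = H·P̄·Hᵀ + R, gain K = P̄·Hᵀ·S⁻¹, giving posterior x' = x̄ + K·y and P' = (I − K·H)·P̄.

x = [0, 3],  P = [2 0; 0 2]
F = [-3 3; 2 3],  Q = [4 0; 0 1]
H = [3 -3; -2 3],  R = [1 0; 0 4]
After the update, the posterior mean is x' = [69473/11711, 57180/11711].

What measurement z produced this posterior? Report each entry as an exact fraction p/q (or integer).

z = [3, 2]

x̄ = F·x = [9, 9]
P̄ = F·P·Fᵀ + Q = [40 6; 6 27]
S = H·P̄·Hᵀ + R = [496 -393; -393 335]
K = P̄·Hᵀ·S⁻¹ = [9804/11711 9334/11711; 6012/11711 9465/11711]
x' − x̄ = [-35926/11711, -48219/11711] = K·y
y = (KᵀK)⁻¹·Kᵀ·(x' − x̄) = [3, -7]
z = y + H·x̄ = [3, -7] + [0, 9] = [3, 2]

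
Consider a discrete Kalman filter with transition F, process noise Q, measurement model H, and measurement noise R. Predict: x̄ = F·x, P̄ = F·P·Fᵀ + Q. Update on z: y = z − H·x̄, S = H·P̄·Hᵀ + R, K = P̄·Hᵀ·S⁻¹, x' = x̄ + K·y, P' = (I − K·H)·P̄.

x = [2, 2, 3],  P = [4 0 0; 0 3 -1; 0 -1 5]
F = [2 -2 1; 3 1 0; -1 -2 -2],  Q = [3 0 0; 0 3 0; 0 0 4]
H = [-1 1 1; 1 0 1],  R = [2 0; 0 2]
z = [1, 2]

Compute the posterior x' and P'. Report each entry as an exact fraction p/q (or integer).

x' = [19590/3779, 35883/3779, -13596/3779]
P' = [41726/3779 76514/3779 -37936/3779; 76514/3779 153828/3779 -76256/3779; -37936/3779 -76256/3779 41440/3779]

x̄ = F·x = [3, 8, -12]
P̄ = F·P·Fᵀ + Q = [40 17 -8; 17 42 -16; -8 -16 32]
y = z − H·x̄ = [8, 11]
S = H·P̄·Hᵀ + R = [66 -7; -7 58]
K = P̄·Hᵀ·S⁻¹ = [-1574/3779 1895/3779; 529/3779 129/3779; 1560/3779 1752/3779]
x' = x̄ + K·y = [19590/3779, 35883/3779, -13596/3779]
P' = (I − K·H)·P̄ = [41726/3779 76514/3779 -37936/3779; 76514/3779 153828/3779 -76256/3779; -37936/3779 -76256/3779 41440/3779]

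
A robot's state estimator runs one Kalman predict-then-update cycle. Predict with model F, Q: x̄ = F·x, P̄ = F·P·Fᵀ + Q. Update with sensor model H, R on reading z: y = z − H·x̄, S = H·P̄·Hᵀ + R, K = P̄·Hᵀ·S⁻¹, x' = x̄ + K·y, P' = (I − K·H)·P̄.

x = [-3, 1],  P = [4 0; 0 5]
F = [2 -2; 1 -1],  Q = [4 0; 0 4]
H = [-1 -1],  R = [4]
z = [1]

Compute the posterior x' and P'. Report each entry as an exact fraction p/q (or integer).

x' = [-106/93, -1/3]
P' = [356/93 -4/3; -4/3 8/3]

x̄ = F·x = [-8, -4]
P̄ = F·P·Fᵀ + Q = [40 18; 18 13]
y = z − H·x̄ = [-11]
S = H·P̄·Hᵀ + R = [93]
K = P̄·Hᵀ·S⁻¹ = [-58/93; -1/3]
x' = x̄ + K·y = [-106/93, -1/3]
P' = (I − K·H)·P̄ = [356/93 -4/3; -4/3 8/3]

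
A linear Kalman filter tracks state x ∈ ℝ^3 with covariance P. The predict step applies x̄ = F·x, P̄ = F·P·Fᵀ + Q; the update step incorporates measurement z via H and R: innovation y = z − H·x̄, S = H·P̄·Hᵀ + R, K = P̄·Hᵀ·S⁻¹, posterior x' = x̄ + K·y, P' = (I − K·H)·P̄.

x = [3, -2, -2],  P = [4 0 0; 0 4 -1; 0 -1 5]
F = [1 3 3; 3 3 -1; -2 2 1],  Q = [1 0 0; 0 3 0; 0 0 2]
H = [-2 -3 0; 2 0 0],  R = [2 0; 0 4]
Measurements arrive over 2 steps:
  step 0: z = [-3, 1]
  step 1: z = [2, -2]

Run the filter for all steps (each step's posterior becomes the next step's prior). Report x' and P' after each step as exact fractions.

step 0: x' = [3445/13594, 40639/47579, -355679/47579], P' = [943/971 -4380/6797 3506/6797; -4380/6797 30886/47579 -18348/47579; 3506/6797 -18348/47579 1202821/47579]
step 1: x' = [-1892629759/1450758032, 251739979/725379016, 680348501/1450758032], P' = [710592471/725379016 -233117579/362689508 271872099/725379016; -233117579/362689508 115547195/181344754 -102258351/362689508; 271872099/725379016 -102258351/362689508 7976321527/725379016]

step 0: x̄ = F·x = [-9, 5, -12]
step 0: P̄ = F·P·Fᵀ + Q = [68 27 22; 27 86 -6; 22 -6 35]
step 0: y = z − H·x̄ = [-6, 19]
step 0: S = H·P̄·Hᵀ + R = [1372 -434; -434 276]
step 0: K = P̄·Hᵀ·S⁻¹ = [-31/6797 943/1942; -15669/47579 -2190/6797; 2980/47579 1753/6797]
step 0: x' = x̄ + K·y = [3445/13594, 40639/47579, -355679/47579]
step 0: P' = (I − K·H)·P̄ = [943/971 -4380/6797 3506/6797; -4380/6797 30886/47579 -18348/47579; 3506/6797 -18348/47579 1202821/47579]
step 1: x̄ = F·x = [-1866125/95158, 146791/13594, -298516/47579]
step 1: P̄ = F·P·Fᵀ + Q = [10830177/47579 -496220/6797 3536163/47579; -496220/6797 29599/971 -170055/6797; 3536163/47579 -170055/6797 1680071/47579]
step 1: y = z − H·x̄ = [-459323/95158, 1770967/47579]
step 1: S = H·P̄·Hᵀ + R = [14786545/47579 -22479468/47579; -22479468/47579 43511024/47579]
step 1: K = P̄·Hᵀ·S⁻¹ = [-5619867/362689508 710592471/1450758032; -56762003/181344754 -233117579/725379016; 17451477/362689508 271872099/1450758032]
step 1: x' = x̄ + K·y = [-1892629759/1450758032, 251739979/725379016, 680348501/1450758032]
step 1: P' = (I − K·H)·P̄ = [710592471/725379016 -233117579/362689508 271872099/725379016; -233117579/362689508 115547195/181344754 -102258351/362689508; 271872099/725379016 -102258351/362689508 7976321527/725379016]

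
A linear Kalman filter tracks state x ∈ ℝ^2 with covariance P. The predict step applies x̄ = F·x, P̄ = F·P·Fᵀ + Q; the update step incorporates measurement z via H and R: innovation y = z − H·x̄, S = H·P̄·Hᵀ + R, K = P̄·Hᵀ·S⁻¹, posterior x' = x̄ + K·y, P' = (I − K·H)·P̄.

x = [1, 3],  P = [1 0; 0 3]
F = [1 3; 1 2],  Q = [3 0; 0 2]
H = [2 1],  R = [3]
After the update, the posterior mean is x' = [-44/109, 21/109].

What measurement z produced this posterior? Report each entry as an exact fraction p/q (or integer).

z = [-1]

x̄ = F·x = [10, 7]
P̄ = F·P·Fᵀ + Q = [31 19; 19 15]
S = H·P̄·Hᵀ + R = [218]
K = P̄·Hᵀ·S⁻¹ = [81/218; 53/218]
x' − x̄ = [-1134/109, -742/109] = K·y
y = (KᵀK)⁻¹·Kᵀ·(x' − x̄) = [-28]
z = y + H·x̄ = [-28] + [27] = [-1]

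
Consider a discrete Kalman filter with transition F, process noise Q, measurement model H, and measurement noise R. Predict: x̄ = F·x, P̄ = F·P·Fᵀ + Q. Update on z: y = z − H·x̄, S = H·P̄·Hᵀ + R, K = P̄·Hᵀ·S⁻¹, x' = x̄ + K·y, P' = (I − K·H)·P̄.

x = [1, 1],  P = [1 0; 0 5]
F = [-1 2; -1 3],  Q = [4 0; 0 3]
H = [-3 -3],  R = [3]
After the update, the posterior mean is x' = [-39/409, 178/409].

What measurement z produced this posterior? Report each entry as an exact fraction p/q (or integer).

z = [-1]

x̄ = F·x = [1, 2]
P̄ = F·P·Fᵀ + Q = [25 31; 31 49]
S = H·P̄·Hᵀ + R = [1227]
K = P̄·Hᵀ·S⁻¹ = [-56/409; -80/409]
x' − x̄ = [-448/409, -640/409] = K·y
y = (KᵀK)⁻¹·Kᵀ·(x' − x̄) = [8]
z = y + H·x̄ = [8] + [-9] = [-1]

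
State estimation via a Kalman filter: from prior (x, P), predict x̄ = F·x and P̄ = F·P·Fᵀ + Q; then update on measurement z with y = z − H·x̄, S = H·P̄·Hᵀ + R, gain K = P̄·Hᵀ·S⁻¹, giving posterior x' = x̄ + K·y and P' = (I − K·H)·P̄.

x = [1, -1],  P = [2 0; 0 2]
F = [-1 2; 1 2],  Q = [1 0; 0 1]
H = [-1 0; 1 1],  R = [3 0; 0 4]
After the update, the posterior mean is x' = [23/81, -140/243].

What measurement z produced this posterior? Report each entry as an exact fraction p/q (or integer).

z = [-2, -1]

x̄ = F·x = [-3, -1]
P̄ = F·P·Fᵀ + Q = [11 6; 6 11]
S = H·P̄·Hᵀ + R = [14 -17; -17 38]
K = P̄·Hᵀ·S⁻¹ = [-43/81 17/81; 61/243 136/243]
x' − x̄ = [266/81, 103/243] = K·y
y = (KᵀK)⁻¹·Kᵀ·(x' − x̄) = [-5, 3]
z = y + H·x̄ = [-5, 3] + [3, -4] = [-2, -1]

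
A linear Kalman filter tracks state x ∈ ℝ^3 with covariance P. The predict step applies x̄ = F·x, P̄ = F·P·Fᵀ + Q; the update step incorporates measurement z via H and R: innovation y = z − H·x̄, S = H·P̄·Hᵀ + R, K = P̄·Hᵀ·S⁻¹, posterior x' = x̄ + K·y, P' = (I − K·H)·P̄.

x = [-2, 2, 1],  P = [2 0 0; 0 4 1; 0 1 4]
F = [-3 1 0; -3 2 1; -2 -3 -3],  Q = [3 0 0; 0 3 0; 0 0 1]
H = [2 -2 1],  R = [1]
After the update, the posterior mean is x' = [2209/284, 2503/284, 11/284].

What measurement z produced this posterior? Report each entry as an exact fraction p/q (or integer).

z = [-2]

x̄ = F·x = [8, 11, -5]
P̄ = F·P·Fᵀ + Q = [25 27 -3; 27 45 -33; -3 -33 99]
S = H·P̄·Hᵀ + R = [284]
K = P̄·Hᵀ·S⁻¹ = [-7/284; -69/284; 159/284]
x' − x̄ = [-63/284, -621/284, 1431/284] = K·y
y = (KᵀK)⁻¹·Kᵀ·(x' − x̄) = [9]
z = y + H·x̄ = [9] + [-11] = [-2]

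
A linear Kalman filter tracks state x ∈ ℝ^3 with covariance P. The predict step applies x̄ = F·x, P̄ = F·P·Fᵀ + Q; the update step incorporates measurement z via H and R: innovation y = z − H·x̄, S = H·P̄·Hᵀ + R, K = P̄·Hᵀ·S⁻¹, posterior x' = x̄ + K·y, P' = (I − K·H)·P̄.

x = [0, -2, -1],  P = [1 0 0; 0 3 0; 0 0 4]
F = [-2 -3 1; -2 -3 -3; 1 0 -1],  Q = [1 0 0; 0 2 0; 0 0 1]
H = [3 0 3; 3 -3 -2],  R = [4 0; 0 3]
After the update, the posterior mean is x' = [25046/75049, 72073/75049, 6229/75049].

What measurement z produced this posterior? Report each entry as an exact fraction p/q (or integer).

z = [1, -2]

x̄ = F·x = [5, 9, 1]
P̄ = F·P·Fᵀ + Q = [36 19 -6; 19 69 10; -6 10 6]
S = H·P̄·Hᵀ + R = [274 9; 9 822]
K = P̄·Hᵀ·S⁻¹ = [24471/75049 5484/75049; 24348/75049 -47363/225147; 180/75049 -5480/75049]
x' − x̄ = [-350199/75049, -603368/75049, -68820/75049] = K·y
y = (KᵀK)⁻¹·Kᵀ·(x' − x̄) = [-17, 12]
z = y + H·x̄ = [-17, 12] + [18, -14] = [1, -2]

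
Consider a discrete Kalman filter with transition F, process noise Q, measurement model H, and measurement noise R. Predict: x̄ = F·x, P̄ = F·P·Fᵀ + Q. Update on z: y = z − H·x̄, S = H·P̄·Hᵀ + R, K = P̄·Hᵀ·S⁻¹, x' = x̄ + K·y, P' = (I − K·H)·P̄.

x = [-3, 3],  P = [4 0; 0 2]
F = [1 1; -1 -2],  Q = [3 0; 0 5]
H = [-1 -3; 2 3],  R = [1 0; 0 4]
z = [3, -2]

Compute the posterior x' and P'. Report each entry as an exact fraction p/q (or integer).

x̄ = F·x = [0, -3]
P̄ = F·P·Fᵀ + Q = [9 -8; -8 17]
y = z − H·x̄ = [-6, 7]
S = H·P̄·Hᵀ + R = [115 -99; -99 97]
K = P̄·Hᵀ·S⁻¹ = [861/1354 795/1354; -353/677 -116/677]
x' = x̄ + K·y = [399/1354, -725/677]
P' = (I − K·H)·P̄ = [4041/1354 -817/677; -817/677 390/677]

x' = [399/1354, -725/677]
P' = [4041/1354 -817/677; -817/677 390/677]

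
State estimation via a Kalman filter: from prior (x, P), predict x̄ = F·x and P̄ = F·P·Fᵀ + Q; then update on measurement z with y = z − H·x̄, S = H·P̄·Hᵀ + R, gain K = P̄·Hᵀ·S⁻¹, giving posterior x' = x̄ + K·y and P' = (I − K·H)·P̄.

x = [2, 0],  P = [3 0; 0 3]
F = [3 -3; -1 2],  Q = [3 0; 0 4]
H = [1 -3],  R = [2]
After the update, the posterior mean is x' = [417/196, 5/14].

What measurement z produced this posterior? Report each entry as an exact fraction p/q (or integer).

x̄ = F·x = [6, -2]
P̄ = F·P·Fᵀ + Q = [57 -27; -27 19]
S = H·P̄·Hᵀ + R = [392]
K = P̄·Hᵀ·S⁻¹ = [69/196; -3/14]
x' − x̄ = [-759/196, 33/14] = K·y
y = (KᵀK)⁻¹·Kᵀ·(x' − x̄) = [-11]
z = y + H·x̄ = [-11] + [12] = [1]

z = [1]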